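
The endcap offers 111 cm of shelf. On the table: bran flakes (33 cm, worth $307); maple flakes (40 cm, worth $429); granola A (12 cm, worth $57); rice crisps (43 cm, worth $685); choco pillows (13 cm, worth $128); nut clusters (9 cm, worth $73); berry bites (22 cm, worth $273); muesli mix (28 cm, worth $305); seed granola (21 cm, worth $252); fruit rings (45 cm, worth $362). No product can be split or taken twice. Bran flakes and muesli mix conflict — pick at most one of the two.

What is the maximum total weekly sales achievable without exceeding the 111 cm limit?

Density check — rice crisps 15.93, berry bites 12.41, seed granola 12.00 are the best per cm.
Taking the top-ratio products first gives rice crisps + choco pillows + nut clusters + berry bites + seed granola for 1411 (108 cm).
But maple flakes + rice crisps + muesli mix fits in 111 cm and reaches 1419.

1419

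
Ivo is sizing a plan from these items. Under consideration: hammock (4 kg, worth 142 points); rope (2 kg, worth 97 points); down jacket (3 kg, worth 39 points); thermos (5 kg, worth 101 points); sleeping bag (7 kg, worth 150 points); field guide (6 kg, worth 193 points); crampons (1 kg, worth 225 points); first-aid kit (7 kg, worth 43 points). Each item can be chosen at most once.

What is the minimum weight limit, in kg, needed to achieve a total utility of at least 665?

Look for the lowest-weight combination reaching 665.
Taking hammock + rope + down jacket + field guide + crampons gives 696 (≥ 665) for 16 kg.
Below 16 kg the best achievable stays under 665.

16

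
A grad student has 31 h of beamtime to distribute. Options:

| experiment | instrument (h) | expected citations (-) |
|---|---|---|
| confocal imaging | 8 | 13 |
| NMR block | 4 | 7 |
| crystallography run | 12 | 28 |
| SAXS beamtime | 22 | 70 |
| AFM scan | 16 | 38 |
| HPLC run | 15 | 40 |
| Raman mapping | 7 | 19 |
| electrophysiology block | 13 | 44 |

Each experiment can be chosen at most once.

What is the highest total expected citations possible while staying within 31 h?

89

Ranking by ratio (expected citations/h): electrophysiology block 3.38, SAXS beamtime 3.18, Raman mapping 2.71, HPLC run 2.67.
The ratio heuristic lands on NMR block + Raman mapping + electrophysiology block (70) but leaves 7 h idle.
Dropping NMR block and electrophysiology block frees 17 h; slotting in SAXS beamtime (22 h) lifts the total to 89 at 29 h.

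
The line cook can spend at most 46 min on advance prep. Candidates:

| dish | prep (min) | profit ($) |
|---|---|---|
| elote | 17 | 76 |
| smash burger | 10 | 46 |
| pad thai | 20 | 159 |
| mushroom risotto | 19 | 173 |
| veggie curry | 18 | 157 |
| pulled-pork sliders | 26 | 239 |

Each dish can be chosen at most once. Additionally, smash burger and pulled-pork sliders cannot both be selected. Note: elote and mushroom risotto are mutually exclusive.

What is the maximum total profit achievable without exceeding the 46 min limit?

412

Ranking by ratio (profit/min): pulled-pork sliders 9.19, mushroom risotto 9.11, veggie curry 8.72, pad thai 7.95.
The ratio ordering already packs tightly: mushroom risotto + pulled-pork sliders, 45 min, 412.
No other feasible combination exceeds 412.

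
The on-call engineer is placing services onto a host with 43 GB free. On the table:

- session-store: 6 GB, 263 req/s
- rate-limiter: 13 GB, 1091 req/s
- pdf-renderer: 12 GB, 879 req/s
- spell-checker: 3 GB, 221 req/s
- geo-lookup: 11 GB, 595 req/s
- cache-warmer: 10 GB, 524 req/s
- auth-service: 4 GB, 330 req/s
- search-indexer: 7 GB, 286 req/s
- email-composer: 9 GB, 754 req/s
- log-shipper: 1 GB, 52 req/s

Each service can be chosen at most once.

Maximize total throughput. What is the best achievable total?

Rate-limiter + pdf-renderer + spell-checker + auth-service + email-composer + log-shipper uses 42 of the 43 GB and totals 3327.

3327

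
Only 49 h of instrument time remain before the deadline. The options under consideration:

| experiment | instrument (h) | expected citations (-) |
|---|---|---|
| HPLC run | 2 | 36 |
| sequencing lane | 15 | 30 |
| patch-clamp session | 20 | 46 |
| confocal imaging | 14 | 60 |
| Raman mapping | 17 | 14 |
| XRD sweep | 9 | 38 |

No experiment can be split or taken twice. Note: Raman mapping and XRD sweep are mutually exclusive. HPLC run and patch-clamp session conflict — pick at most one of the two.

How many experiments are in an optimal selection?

Optimal total is 164.
One optimal bundle: HPLC run + sequencing lane + confocal imaging + XRD sweep (40 h).
All optima have 4 experiments.

4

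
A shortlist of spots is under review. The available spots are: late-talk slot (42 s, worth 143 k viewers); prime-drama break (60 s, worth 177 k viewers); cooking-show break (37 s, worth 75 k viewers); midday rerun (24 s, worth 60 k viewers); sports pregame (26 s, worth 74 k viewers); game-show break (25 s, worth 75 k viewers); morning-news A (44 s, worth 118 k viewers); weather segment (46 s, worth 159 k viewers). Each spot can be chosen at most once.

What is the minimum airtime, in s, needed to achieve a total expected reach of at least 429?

137

Minimise s subject to total expected reach ≥ 429.
late-talk slot + midday rerun + game-show break + weather segment: 437 expected reach at 137 s.
No combination under 137 s hits 429.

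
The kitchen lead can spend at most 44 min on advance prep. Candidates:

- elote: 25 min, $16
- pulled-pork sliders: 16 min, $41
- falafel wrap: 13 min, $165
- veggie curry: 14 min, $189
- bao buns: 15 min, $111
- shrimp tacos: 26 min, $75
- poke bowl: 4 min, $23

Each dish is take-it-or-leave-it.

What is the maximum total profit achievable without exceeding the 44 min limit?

465

Best packing: falafel wrap + veggie curry + bao buns — 42 min, 465 total.
Runner-up pulled-pork sliders + falafel wrap + veggie curry tops out at 395.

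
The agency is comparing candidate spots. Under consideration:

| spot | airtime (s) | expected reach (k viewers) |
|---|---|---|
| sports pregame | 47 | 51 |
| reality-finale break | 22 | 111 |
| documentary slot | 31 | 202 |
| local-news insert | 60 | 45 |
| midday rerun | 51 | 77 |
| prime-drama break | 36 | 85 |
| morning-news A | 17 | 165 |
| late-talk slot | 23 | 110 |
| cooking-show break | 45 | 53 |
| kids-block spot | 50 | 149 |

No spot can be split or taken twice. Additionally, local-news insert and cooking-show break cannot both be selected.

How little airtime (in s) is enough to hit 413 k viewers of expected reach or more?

Look for the lowest-airtime combination reaching 413.
reality-finale break + documentary slot + morning-news A: 478 expected reach at 70 s.
No combination under 70 s hits 413.

70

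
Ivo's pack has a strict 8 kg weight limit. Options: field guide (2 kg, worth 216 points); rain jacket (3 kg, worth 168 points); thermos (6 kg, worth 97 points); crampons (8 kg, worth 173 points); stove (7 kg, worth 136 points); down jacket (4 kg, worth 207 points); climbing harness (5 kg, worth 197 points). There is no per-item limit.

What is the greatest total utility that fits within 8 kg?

By utility per kg: field guide 108.00, rain jacket 56.00, down jacket 51.75, climbing harness 39.40 lead.
The ratio ordering already packs tightly: 4×field guide, 8 kg, 864.
Every other selection either busts 8 kg or fails to beat 864.

864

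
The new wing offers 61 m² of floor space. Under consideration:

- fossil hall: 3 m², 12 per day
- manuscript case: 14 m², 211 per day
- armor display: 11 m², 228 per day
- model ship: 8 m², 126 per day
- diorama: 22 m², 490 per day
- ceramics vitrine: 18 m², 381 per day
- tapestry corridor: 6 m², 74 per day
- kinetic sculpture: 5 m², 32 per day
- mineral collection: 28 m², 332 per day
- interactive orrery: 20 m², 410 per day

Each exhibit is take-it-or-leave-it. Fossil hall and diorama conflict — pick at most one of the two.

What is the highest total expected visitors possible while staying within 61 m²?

1281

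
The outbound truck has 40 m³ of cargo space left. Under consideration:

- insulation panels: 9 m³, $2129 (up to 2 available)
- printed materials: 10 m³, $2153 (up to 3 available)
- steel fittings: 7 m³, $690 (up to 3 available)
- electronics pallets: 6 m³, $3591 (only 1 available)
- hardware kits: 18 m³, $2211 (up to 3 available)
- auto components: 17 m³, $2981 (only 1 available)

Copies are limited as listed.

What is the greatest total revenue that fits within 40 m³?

Density check — electronics pallets 598.50, insulation panels 236.56, printed materials 215.30, auto components 175.35 are the best per m³.
Greedy by ratio would take 2×insulation panels + printed materials + electronics pallets: 34 m³ used, total 10002.
Replace 2×insulation panels with 2×printed materials: the trade gains 48 net, giving 10050 at 36 m³.

10050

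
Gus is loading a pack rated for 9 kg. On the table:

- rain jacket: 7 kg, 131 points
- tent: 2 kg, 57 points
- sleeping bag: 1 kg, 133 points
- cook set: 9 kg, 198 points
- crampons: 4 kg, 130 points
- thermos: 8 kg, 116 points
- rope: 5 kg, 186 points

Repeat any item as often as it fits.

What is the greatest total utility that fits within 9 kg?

The ratio ordering already packs tightly: 9×sleeping bag, 9 kg, 1197.
Nothing else within 9 kg beats 1197.

1197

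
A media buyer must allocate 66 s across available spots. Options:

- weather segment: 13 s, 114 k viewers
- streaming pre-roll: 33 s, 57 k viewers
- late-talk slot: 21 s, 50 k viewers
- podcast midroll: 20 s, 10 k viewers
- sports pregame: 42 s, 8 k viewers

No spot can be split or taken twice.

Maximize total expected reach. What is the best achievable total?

181

A density-first pass picks weather segment + late-talk slot + podcast midroll — 174 at 54 s.
Dropping late-talk slot frees 21 s; slotting in streaming pre-roll (33 s) lifts the total to 181 at 66 s.
No other feasible combination exceeds 181.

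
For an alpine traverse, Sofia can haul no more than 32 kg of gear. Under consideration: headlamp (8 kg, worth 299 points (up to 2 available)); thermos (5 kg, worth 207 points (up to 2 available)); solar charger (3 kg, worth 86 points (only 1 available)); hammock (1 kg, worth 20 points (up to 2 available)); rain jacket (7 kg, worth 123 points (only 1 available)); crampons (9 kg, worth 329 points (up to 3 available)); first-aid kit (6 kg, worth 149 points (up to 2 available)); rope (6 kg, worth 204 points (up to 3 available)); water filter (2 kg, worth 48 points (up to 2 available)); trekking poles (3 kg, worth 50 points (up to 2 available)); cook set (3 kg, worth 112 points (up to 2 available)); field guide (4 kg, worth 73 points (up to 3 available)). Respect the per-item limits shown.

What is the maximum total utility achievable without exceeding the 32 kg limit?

The ratio ordering already packs tightly: 2×headlamp + 2×thermos + 2×cook set, 32 kg, 1236.
Every other selection either busts 32 kg or exceeds an availability limit or fails to beat 1236.

1236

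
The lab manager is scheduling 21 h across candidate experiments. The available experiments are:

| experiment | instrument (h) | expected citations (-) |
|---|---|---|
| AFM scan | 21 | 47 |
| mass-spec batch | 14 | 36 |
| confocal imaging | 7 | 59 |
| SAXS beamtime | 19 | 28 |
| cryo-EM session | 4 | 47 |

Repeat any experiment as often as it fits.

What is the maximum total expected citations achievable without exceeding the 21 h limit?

235

Taking 5×cryo-EM session: 20 h used, 235 in expected citations.
No other feasible combination exceeds 235.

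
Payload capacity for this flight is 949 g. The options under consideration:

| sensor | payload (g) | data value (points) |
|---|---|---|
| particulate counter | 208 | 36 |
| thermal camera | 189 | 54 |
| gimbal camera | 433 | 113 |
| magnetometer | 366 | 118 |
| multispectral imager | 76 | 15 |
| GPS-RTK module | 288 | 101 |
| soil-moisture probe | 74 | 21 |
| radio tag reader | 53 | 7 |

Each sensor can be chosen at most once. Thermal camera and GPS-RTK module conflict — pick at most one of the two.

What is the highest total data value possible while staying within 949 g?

276

By data value per g: GPS-RTK module 0.35, magnetometer 0.32, thermal camera 0.29 lead.
Best packing: particulate counter + magnetometer + GPS-RTK module + soil-moisture probe — 936 g, 276 total.
No other feasible combination exceeds 276.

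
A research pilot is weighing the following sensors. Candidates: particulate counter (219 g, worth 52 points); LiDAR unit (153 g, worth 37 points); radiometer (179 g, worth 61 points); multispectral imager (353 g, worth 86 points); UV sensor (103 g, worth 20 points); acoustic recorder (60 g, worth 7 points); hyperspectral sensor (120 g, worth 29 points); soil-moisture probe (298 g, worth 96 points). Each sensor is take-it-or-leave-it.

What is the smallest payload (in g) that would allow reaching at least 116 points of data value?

401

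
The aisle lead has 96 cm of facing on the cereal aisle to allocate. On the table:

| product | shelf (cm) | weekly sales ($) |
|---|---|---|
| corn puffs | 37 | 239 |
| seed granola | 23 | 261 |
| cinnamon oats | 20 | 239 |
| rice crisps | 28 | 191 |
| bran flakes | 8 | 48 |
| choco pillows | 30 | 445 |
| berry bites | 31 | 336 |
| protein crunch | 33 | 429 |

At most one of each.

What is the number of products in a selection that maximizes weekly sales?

Best achievable weekly sales is 1210.
One optimal bundle: choco pillows + berry bites + protein crunch (94 cm).
Every optimal selection uses 3 products.

3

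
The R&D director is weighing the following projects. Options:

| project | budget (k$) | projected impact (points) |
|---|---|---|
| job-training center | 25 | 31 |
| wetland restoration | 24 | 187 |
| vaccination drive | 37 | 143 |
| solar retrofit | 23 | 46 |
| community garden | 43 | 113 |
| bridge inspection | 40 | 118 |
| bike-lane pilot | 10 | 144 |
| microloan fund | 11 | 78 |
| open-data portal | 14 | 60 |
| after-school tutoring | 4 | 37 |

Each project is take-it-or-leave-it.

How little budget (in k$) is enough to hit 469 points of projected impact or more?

59

Need the lightest bundle worth ≥ 469.
wetland restoration + bike-lane pilot + microloan fund + open-data portal reaches 469 using 59 k$.
No combination under 59 k$ hits 469.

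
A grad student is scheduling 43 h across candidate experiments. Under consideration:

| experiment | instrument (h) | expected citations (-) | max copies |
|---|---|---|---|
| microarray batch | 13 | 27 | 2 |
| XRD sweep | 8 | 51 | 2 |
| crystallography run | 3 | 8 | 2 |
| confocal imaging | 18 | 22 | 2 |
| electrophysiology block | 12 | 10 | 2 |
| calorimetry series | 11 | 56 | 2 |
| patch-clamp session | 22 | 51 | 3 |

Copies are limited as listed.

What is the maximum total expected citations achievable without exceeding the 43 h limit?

222

2×XRD sweep + crystallography run + 2×calorimetry series uses 41 of the 43 h and totals 222.
Nothing else within 43 h beats 222.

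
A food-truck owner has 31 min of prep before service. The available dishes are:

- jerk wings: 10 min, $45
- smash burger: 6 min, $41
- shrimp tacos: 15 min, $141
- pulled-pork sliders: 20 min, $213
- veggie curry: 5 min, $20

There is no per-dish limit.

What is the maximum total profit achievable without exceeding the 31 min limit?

282

Taking the top-ratio dishes first gives smash burger + pulled-pork sliders + veggie curry for 274 (31 min).
Replace smash burger and pulled-pork sliders and veggie curry with 2×shrimp tacos: the trade gains 8 net, giving 282 at 30 min.
No other feasible combination exceeds 282.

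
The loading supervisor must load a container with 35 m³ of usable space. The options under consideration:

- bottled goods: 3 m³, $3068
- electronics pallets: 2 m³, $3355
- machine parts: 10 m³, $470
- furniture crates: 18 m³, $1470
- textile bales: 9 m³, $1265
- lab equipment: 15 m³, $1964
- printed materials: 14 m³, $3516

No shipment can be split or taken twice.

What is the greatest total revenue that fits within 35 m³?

The ratio heuristic lands on bottled goods + electronics pallets + textile bales + printed materials (11204) but leaves 7 m³ idle.
The 9 m³ tied up in textile bales is better spent on lab equipment — total rises to 11903 (34 m³).
The spare 1 m³ is too small for any remaining shipment, and no exchange beats 11903.

11903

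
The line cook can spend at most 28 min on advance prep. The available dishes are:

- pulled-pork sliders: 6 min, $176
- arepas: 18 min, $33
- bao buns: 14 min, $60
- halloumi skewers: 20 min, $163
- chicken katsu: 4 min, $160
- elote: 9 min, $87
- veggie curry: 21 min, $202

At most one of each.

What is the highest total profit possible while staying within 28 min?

423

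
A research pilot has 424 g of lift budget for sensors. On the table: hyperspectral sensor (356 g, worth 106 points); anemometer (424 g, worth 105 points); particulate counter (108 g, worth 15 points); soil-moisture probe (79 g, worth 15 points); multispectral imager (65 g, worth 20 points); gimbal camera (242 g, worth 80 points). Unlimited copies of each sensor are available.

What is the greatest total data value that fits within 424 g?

126

Greedy by ratio would take 2×multispectral imager + gimbal camera: 372 g used, total 120.
Dropping multispectral imager and gimbal camera frees 307 g; slotting in hyperspectral sensor (356 g) lifts the total to 126 at 421 g.
That's the maximum — no swap from here does better than 126.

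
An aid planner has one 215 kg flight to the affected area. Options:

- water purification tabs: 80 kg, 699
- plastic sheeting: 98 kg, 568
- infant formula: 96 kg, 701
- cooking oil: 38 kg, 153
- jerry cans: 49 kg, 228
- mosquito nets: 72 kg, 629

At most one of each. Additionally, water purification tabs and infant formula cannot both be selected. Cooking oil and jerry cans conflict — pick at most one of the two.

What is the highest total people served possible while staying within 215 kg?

1556

Taking water purification tabs + jerry cans + mosquito nets: 201 kg used, 1556 in people served.
Runner-up infant formula + cooking oil + mosquito nets tops out at 1483.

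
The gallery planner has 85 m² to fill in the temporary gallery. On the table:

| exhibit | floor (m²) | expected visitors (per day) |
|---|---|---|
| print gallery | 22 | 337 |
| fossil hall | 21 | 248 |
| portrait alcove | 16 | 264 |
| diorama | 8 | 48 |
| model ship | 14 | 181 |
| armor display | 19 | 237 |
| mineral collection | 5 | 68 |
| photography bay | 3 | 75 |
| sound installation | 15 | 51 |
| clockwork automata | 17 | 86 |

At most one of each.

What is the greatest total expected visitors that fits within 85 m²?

Filling by ratio: print gallery + portrait alcove + model ship + armor display + mineral collection + photography bay for 1162, with 6 m² left unused.
The 19 m² tied up in armor display is better spent on fossil hall — total rises to 1173 (81 m²).
Runner-up print gallery + portrait alcove + model ship + armor display + mineral collection + photography bay tops out at 1162.

1173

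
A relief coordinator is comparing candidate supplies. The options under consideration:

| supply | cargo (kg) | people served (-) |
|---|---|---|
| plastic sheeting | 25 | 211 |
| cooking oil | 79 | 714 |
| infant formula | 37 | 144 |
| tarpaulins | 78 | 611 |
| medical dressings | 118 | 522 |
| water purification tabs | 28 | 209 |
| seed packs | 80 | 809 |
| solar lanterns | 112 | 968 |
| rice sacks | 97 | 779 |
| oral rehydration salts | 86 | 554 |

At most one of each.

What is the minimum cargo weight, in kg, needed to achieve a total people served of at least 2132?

237

Need the lightest bundle worth ≥ 2132.
cooking oil + tarpaulins + seed packs: 2134 people served at 237 kg.
No combination under 237 kg hits 2132.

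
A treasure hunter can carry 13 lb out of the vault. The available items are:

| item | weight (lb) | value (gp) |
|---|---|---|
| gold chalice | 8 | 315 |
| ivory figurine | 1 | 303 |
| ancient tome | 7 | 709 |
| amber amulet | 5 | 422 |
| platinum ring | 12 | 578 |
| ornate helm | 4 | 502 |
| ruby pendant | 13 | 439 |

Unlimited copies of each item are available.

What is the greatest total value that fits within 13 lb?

Best packing: 13×ivory figurine — 13 lb, 3939 total.
No other feasible combination exceeds 3939.

3939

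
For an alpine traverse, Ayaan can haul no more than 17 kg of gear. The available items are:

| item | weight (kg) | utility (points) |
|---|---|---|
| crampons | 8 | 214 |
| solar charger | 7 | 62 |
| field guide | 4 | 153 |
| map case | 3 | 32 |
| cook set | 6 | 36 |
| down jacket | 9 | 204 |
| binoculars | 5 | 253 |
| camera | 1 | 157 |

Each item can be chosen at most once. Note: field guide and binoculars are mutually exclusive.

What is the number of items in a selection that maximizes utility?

Best achievable utility is 656.
For example crampons + map case + binoculars + camera achieves it, using 17 kg.
All optima have 4 items.

4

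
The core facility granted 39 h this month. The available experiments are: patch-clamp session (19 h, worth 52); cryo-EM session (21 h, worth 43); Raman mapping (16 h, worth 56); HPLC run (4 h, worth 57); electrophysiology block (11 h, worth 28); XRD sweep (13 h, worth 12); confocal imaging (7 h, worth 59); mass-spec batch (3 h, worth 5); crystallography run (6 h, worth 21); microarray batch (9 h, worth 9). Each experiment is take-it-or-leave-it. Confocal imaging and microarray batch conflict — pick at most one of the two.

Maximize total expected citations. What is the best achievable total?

Ranking by ratio (expected citations/h): HPLC run 14.25, confocal imaging 8.43, Raman mapping 3.50, crystallography run 3.50.
Filling by ratio: Raman mapping + HPLC run + confocal imaging + mass-spec batch + crystallography run for 198, with 3 h left unused.
The 9 h tied up in mass-spec batch and crystallography run is better spent on electrophysiology block — total rises to 200 (38 h).
No other feasible combination exceeds 200.

200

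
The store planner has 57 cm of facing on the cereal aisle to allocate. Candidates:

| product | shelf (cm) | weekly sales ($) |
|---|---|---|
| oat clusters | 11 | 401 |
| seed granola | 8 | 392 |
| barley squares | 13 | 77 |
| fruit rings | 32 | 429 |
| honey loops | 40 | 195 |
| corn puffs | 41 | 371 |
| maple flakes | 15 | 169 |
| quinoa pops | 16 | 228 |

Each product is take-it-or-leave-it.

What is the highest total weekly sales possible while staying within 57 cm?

1222

The ratio heuristic lands on oat clusters + seed granola + maple flakes + quinoa pops (1190) but leaves 7 cm idle.
Dropping maple flakes and quinoa pops frees 31 cm; slotting in fruit rings (32 cm) lifts the total to 1222 at 51 cm.
Next best is oat clusters + seed granola + maple flakes + quinoa pops at 1190 (50 cm) — short by 32.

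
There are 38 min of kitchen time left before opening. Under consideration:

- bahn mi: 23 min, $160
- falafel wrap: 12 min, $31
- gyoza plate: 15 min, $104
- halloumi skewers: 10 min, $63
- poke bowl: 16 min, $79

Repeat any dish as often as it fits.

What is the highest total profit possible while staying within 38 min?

Ranking by ratio (profit/min): bahn mi 6.96, gyoza plate 6.93, halloumi skewers 6.30, poke bowl 4.94.
Taking bahn mi + gyoza plate: 38 min used, 264 in profit.
Nothing else within 38 min beats 264.

264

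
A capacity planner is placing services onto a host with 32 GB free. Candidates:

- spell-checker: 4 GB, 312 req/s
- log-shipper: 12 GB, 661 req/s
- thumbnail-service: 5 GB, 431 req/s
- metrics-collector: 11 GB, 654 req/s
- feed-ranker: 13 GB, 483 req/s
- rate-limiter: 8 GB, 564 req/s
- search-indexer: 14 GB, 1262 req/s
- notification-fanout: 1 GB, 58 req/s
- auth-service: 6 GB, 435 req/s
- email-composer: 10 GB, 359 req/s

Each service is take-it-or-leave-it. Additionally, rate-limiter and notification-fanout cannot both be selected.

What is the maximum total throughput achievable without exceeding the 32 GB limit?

The ratio heuristic lands on spell-checker + thumbnail-service + search-indexer + notification-fanout + auth-service (2498) but leaves 2 GB idle.
The 6 GB tied up in thumbnail-service and notification-fanout is better spent on rate-limiter — total rises to 2573 (32 GB).
That's the maximum — no feasible swap from here does better than 2573.

2573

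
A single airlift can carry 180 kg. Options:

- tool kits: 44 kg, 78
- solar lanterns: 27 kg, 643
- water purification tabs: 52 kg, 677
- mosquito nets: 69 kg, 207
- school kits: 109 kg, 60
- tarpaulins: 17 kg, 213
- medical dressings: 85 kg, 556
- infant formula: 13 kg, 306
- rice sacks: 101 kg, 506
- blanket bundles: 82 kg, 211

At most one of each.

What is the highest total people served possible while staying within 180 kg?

Greedy by ratio would take solar lanterns + water purification tabs + mosquito nets + tarpaulins + infant formula: 178 kg used, total 2046.
The 86 kg tied up in mosquito nets and tarpaulins is better spent on medical dressings — total rises to 2182 (177 kg).

2182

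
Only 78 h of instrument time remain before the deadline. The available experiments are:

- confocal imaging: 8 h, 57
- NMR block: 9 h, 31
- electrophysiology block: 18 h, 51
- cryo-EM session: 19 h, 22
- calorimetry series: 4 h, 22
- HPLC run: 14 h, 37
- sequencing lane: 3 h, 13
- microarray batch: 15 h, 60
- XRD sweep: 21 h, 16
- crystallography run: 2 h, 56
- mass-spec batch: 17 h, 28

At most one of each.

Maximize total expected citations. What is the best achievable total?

Best packing: confocal imaging + NMR block + electrophysiology block + calorimetry series + HPLC run + sequencing lane + microarray batch + crystallography run — 73 h, 327 total.
Runner-up confocal imaging + NMR block + electrophysiology block + calorimetry series + sequencing lane + microarray batch + crystallography run + mass-spec batch tops out at 318.

327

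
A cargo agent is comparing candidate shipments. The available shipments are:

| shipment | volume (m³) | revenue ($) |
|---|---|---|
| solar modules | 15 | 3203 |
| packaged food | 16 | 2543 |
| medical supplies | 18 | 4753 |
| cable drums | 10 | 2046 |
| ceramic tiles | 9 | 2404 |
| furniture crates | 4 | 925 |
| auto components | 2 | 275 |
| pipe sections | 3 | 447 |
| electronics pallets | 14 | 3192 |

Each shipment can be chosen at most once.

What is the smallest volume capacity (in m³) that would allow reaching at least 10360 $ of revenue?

42

Look for the lowest-volume combination reaching 10360.
solar modules + medical supplies + ceramic tiles: 10360 revenue at 42 m³.
Any bundle with less than 42 m³ falls short of 10360.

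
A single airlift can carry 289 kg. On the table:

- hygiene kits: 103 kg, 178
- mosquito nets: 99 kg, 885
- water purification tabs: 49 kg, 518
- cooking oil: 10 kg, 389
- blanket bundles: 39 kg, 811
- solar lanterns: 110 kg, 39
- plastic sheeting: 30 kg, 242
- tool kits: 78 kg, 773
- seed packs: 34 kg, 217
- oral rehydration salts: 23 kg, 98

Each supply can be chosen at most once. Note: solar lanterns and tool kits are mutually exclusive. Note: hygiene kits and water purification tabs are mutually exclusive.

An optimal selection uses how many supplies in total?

5

Optimal total is 3376.
One optimal bundle: mosquito nets + water purification tabs + cooking oil + blanket bundles + tool kits (275 kg).
Any selection reaching 3376 contains exactly 5 supplies.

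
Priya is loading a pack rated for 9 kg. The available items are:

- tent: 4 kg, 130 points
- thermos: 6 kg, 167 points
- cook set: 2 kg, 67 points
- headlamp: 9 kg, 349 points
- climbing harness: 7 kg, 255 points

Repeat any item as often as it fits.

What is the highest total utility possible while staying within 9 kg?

349

Best packing: headlamp — 9 kg, 349 total.
That's the maximum — no swap from here does better than 349.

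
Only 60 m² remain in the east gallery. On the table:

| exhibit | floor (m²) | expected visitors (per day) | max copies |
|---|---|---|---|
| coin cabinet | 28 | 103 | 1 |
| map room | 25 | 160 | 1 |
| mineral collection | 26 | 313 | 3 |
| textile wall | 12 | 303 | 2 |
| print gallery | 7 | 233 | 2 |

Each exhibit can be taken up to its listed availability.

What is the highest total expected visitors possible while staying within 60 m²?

1152

By expected visitors per m²: print gallery 33.29, textile wall 25.25, mineral collection 12.04, map room 6.40 lead.
The ratio heuristic lands on 2×textile wall + 2×print gallery (1072) but leaves 22 m² idle.
The 7 m² tied up in print gallery is better spent on mineral collection — total rises to 1152 (57 m²).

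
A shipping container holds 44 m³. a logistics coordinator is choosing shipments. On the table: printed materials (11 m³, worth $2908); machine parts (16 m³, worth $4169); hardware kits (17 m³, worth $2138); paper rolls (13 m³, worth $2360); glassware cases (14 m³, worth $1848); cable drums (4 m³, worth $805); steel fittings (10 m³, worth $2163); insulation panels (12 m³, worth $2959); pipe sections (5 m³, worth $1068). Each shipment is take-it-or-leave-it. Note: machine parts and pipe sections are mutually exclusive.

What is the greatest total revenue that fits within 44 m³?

10841

By revenue per m³: printed materials 264.36, machine parts 260.56, insulation panels 246.58, steel fittings 216.30 lead.
Taking printed materials + machine parts + cable drums + insulation panels: 43 m³ used, 10841 in revenue.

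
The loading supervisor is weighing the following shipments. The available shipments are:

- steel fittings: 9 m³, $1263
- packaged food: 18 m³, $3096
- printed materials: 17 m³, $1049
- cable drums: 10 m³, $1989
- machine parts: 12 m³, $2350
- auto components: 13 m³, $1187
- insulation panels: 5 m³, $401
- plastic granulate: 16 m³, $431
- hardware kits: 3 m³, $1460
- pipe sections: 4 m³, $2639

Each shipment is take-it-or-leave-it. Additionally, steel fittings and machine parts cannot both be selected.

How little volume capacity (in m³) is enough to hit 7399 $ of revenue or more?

29

Need the lightest bundle worth ≥ 7399.
cable drums + machine parts + hardware kits + pipe sections reaches 8438 using 29 m³.
No combination under 29 m³ hits 7399.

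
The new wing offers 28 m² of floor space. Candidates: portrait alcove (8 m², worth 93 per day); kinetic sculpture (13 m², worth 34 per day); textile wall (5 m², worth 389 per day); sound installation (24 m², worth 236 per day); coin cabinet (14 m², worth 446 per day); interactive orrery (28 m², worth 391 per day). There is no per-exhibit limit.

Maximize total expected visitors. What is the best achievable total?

Taking 5×textile wall: 25 m² used, 1945 in expected visitors.

1945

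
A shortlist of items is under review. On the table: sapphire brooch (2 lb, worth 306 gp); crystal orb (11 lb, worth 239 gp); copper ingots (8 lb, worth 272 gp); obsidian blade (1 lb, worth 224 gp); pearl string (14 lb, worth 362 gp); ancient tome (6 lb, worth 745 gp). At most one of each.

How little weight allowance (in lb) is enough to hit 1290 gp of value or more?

16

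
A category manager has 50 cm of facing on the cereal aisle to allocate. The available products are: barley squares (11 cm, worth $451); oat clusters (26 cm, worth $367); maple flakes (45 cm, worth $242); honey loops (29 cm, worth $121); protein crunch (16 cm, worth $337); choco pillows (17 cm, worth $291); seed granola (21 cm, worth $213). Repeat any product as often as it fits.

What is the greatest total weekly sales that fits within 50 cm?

1804

By weekly sales per cm: barley squares 41.00, protein crunch 21.06, choco pillows 17.12, oat clusters 14.12 lead.
4×barley squares uses 44 of the 50 cm and totals 1804.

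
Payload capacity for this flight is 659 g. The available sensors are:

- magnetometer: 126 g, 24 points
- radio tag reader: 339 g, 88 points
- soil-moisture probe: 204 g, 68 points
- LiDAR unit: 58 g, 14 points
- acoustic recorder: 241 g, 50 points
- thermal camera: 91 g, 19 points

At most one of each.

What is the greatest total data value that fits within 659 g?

Density check — soil-moisture probe 0.33, radio tag reader 0.26, LiDAR unit 0.24, thermal camera 0.21 are the best per g.
A density-first pass picks radio tag reader + soil-moisture probe + LiDAR unit — 170 at 601 g.
Replace LiDAR unit with thermal camera: the trade gains 5 net, giving 175 at 634 g.
Nothing else within 659 g beats 175.

175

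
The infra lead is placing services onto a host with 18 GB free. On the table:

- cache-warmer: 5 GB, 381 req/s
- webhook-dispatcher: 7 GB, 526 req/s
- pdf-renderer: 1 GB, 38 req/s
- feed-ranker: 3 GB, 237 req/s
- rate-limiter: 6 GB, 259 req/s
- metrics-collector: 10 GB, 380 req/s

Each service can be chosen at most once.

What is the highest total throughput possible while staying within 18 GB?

1182

Best packing: cache-warmer + webhook-dispatcher + pdf-renderer + feed-ranker — 16 GB, 1182 total.
Every other selection either busts 18 GB or fails to beat 1182.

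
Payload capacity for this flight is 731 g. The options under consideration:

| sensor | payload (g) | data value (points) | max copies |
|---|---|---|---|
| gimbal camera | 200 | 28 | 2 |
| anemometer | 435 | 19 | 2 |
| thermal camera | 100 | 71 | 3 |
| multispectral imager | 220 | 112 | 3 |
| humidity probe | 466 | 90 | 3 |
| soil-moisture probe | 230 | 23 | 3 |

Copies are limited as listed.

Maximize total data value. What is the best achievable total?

366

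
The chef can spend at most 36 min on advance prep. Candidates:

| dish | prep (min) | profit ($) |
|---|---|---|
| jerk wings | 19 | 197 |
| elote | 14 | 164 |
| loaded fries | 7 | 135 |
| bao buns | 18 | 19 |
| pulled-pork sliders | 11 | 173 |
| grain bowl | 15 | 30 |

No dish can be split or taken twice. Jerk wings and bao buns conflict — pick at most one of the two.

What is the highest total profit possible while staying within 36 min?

472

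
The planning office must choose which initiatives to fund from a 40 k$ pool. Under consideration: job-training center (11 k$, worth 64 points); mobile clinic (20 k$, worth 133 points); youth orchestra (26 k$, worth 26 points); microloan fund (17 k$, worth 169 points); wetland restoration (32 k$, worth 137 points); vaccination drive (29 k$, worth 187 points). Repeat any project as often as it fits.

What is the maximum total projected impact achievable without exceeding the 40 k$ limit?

Taking 2×microloan fund: 34 k$ used, 338 in projected impact.
That's the maximum — no swap from here does better than 338.

338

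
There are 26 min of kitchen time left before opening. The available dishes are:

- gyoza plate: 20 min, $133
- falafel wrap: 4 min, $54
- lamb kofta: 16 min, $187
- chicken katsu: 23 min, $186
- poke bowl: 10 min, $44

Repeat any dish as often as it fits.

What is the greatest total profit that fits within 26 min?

By profit per min: falafel wrap 13.50, lamb kofta 11.69, chicken katsu 8.09, gyoza plate 6.65 lead.
The ratio ordering already packs tightly: 6×falafel wrap, 24 min, 324.
No other feasible combination exceeds 324.

324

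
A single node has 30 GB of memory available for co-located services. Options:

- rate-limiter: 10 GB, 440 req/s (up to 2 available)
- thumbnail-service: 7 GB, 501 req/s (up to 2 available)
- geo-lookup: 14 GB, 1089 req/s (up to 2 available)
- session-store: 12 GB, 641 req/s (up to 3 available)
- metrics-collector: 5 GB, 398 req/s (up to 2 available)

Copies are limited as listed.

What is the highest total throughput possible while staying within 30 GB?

2178

Ranking by ratio (throughput/GB): metrics-collector 79.60, geo-lookup 77.79, thumbnail-service 71.57, session-store 53.42.
The ratio heuristic lands on geo-lookup + 2×metrics-collector (1885) but leaves 6 GB idle.
Dropping 2×metrics-collector frees 10 GB; slotting in geo-lookup (14 GB) lifts the total to 2178 at 28 GB.
That's the maximum — no swap from here does better than 2178.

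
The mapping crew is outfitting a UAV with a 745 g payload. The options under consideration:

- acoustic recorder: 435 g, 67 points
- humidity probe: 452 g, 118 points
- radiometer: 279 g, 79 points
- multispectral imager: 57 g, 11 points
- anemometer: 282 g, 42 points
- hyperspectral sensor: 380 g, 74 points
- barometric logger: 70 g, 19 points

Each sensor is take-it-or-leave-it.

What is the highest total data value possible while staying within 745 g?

197

Taking the top-ratio sensors first gives radiometer + hyperspectral sensor + barometric logger for 172 (729 g).
Dropping hyperspectral sensor and barometric logger frees 450 g; slotting in humidity probe (452 g) lifts the total to 197 at 731 g.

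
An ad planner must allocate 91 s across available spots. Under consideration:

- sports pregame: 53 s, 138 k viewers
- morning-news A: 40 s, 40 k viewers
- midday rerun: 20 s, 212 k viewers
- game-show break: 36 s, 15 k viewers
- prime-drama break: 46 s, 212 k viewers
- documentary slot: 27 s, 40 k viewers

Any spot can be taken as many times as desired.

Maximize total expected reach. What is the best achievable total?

848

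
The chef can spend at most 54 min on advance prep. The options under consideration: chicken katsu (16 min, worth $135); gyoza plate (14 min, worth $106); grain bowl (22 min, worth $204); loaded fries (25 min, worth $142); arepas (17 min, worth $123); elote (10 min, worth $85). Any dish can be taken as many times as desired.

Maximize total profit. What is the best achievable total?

Best packing: 2×grain bowl + elote — 54 min, 493 total.
Nothing else within 54 min beats 493.

493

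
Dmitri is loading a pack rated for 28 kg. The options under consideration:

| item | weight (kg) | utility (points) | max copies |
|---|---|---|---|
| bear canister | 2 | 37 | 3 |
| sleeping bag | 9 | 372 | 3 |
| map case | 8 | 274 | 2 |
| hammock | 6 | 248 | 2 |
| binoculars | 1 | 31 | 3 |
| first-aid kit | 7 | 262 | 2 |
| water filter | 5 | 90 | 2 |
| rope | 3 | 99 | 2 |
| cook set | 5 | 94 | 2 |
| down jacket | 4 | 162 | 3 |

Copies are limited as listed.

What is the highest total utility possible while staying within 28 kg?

1154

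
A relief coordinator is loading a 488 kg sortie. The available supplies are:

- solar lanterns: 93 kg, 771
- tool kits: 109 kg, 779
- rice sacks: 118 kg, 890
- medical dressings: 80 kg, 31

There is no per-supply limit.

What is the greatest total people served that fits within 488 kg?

3863

Filling by ratio: 5×solar lanterns for 3855, with 23 kg left unused.
Dropping solar lanterns frees 93 kg; slotting in tool kits (109 kg) lifts the total to 3863 at 481 kg.
The spare 7 kg is too small for any remaining supply, and no exchange beats 3863.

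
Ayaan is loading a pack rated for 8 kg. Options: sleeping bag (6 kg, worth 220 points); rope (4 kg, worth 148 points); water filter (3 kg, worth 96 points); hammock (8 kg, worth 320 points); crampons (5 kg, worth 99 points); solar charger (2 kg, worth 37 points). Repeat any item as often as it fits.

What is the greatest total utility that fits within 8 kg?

320

Ranking by ratio (utility/kg): hammock 40.00, rope 37.00, sleeping bag 36.67.
Taking hammock: 8 kg used, 320 in utility.
Every other selection either busts 8 kg or fails to beat 320.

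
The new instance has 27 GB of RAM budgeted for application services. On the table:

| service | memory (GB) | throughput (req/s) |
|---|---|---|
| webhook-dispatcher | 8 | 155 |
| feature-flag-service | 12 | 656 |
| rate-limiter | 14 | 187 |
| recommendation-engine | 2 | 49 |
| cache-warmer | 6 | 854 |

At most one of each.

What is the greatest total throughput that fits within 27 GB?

1665

Filling by ratio: feature-flag-service + recommendation-engine + cache-warmer for 1559, with 7 GB left unused.
Replace recommendation-engine with webhook-dispatcher: the trade gains 106 net, giving 1665 at 26 GB.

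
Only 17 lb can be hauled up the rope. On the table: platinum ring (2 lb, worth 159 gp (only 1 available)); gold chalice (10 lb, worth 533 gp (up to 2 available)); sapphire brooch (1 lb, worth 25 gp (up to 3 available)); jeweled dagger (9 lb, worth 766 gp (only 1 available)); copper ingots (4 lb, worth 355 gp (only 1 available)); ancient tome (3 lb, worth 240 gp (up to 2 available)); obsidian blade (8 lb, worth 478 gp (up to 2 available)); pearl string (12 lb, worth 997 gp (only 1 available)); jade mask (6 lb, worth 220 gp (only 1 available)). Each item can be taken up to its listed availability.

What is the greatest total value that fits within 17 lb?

By value per lb: copper ingots 88.75, jeweled dagger 85.11, pearl string 83.08 lead.
Greedy by ratio would take sapphire brooch + jeweled dagger + copper ingots + ancient tome: 17 lb used, total 1386.
Replace sapphire brooch and copper ingots with platinum ring + ancient tome: the trade gains 19 net, giving 1405 at 17 lb.
Every other selection either busts 17 lb or exceeds an availability limit or fails to beat 1405.

1405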